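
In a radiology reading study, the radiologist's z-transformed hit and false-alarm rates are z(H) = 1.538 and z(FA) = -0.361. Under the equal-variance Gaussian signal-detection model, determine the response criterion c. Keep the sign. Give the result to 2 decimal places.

c = −½·[z(H) + z(FA)] = −½·(1.538 + (-0.361)) = -0.5885

c = -0.59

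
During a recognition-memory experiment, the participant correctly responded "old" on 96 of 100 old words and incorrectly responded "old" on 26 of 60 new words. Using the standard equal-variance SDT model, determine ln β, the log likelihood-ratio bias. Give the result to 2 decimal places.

ln β = -1.52

H = 96/100 = 0.9600
FA = 26/60 = 0.4333
Φ⁻¹(H) = 1.751
Φ⁻¹(FA) = -0.168
ln β = −½·[z(H)² − z(FA)²] = −0.5 × (3.066 − 0.028) = -1.519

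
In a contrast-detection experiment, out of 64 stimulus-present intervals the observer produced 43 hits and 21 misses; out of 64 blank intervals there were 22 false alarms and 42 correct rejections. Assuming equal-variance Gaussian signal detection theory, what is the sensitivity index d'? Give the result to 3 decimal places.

d' = 0.847

H = 43/64 = 0.6719
FA = 22/64 = 0.3438
Φ⁻¹(H) = Φ⁻¹(0.6719) = 0.4452
Φ⁻¹(FA) = Φ⁻¹(0.3438) = -0.4021
d' = z(H) − z(FA) = 0.4452 − (-0.4021) = 0.8473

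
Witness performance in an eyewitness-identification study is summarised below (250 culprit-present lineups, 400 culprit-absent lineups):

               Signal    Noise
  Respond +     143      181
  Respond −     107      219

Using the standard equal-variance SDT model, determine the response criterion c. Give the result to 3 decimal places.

H = 143/250 = 0.5720
FA = 181/400 = 0.4525
z(0.5720) = 0.1815, z(0.4525) = -0.1193
c = −½·[z(H) + z(FA)] = −0.5 × (0.1815 + (-0.1193)) = -0.0311
c < 0: the witness has a liberal response bias.

c = -0.031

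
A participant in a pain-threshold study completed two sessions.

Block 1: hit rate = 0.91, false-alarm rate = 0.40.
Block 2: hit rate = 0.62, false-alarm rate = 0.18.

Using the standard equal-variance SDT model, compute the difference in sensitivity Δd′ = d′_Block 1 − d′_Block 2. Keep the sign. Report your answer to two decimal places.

Block 1: z(0.91) = 1.341, z(0.40) = -0.253, d' = 1.594
Block 2: z(0.62) = 0.305, z(0.18) = -0.915, d' = 1.220
Δd' = d'_Block 1 − d'_Block 2 = 1.594 − 1.220 = 0.374
Block 1 has the higher sensitivity.

Δd′ = 0.37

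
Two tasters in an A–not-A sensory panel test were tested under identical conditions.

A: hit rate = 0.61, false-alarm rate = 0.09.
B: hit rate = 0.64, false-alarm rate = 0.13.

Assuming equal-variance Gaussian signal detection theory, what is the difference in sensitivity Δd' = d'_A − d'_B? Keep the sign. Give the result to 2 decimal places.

Δd' = 0.14

A: z(0.61) = 0.279, z(0.09) = -1.341, d' = 1.620
B: z(0.64) = 0.358, z(0.13) = -1.126, d' = 1.484
Δd' = d'_A − d'_B = 1.620 − 1.484 = 0.136
A has the higher sensitivity.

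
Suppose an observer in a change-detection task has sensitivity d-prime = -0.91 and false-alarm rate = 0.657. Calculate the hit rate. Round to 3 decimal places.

hit rate = 0.307

z(false-alarm rate) = z(0.657) = 0.4043
z(H) = z(FA) + d' = 0.4043 + (-0.91) = -0.5057
hit rate = Φ(-0.5057) = 0.3065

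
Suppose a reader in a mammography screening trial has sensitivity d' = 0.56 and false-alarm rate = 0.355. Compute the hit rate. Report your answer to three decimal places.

z(false-alarm rate) = z(0.355) = -0.3719
z(H) = z(FA) + d' = -0.3719 + 0.56 = 0.1881
hit rate = Φ(0.1881) = 0.5746

hit rate = 0.575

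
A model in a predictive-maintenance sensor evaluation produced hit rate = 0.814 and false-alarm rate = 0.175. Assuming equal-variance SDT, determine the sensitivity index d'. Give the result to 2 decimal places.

d' = 1.83

z(H) = 0.893
z(FA) = -0.935
d' = z(H) − z(FA) = 0.893 − (-0.935) = 1.828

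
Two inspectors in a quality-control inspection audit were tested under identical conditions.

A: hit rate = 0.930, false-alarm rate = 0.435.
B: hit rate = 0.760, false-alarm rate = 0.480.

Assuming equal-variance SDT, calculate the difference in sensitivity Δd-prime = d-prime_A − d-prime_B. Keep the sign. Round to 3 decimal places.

A: z(0.930) = 1.4758, z(0.435) = -0.1637, d' = 1.6395
B: z(0.760) = 0.7063, z(0.480) = -0.0502, d' = 0.7565
Δd' = d'_A − d'_B = 1.6395 − 0.7565 = 0.8830
A has the higher sensitivity.

Δd-prime = 0.883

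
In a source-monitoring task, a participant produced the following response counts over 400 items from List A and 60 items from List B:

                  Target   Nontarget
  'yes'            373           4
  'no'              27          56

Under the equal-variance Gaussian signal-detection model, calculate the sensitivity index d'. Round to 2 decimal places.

d' = 3.00

H = 373/400 = 0.9325
FA = 4/60 = 0.0667
z(H) = 1.495
z(FA) = -1.501
d' = z(H) − z(FA) = 1.495 − (-1.501) = 2.996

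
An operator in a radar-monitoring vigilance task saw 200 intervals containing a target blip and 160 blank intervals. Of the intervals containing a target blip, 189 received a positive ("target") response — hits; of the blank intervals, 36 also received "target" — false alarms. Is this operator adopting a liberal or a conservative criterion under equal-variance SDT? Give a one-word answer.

z(H) = 1.598, z(FA) = -0.755
c = −½·(z(H) + z(FA)) = -0.4215
c < 0 → liberal criterion (biased toward responding “yes”).

liberal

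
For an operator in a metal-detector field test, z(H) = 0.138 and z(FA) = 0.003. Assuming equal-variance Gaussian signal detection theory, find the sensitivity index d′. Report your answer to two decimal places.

d' = z(H) − z(FA) = 0.138 − 0.003 = 0.135

d′ = 0.14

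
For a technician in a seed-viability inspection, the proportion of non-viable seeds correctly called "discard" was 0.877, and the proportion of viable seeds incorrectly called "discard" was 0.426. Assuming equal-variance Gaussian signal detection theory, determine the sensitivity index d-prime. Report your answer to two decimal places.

z(0.877) = 1.160, z(0.426) = -0.187
d' = z(H) − z(FA) = 1.160 − (-0.187) = 1.347

d-prime = 1.35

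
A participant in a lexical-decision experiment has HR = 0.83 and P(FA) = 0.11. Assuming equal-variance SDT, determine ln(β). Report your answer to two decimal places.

ln β = 0.30

z(H) = 0.954
z(FA) = -1.227
ln β = −½·[z(H)² − z(FA)²] = −0.5 × (0.910 − 1.506) = 0.298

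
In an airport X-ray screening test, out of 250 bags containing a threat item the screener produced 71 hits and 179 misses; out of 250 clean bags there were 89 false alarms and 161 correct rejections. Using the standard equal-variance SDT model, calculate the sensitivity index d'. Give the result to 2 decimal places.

d' = -0.20

H = 71/250 = 0.2840
FA = 89/250 = 0.3560
z(H) = -0.571
z(FA) = -0.369
d' = z(H) − z(FA) = -0.571 − (-0.369) = -0.202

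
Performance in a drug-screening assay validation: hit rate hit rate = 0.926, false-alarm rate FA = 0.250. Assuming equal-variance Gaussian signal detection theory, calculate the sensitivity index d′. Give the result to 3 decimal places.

z(H) = z(0.926) = 1.4466
z(FA) = z(0.250) = -0.6745
d' = z(H) − z(FA) = 1.4466 − (-0.6745) = 2.1211

d′ = 2.121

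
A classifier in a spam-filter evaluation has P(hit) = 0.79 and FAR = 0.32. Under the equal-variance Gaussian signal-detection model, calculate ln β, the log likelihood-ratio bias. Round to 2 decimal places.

ln β = -0.22

z(H) = z(0.79) = 0.806
z(FA) = z(0.32) = -0.468
ln β = −½·[z(H)² − z(FA)²] = −0.5 × (0.650 − 0.219) = -0.2155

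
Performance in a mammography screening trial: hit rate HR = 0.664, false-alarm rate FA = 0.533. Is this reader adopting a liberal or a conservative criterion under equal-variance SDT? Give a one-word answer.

liberal

z(H) = 0.423, z(FA) = 0.083
c = −½·(z(H) + z(FA)) = -0.253
c < 0 → liberal criterion (biased toward responding “yes”).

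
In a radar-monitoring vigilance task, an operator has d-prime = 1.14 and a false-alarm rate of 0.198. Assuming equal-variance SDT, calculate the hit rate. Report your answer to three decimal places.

hit rate = 0.615

z(false-alarm rate) = z(0.198) = -0.8488
z(H) = z(FA) + d' = -0.8488 + 1.14 = 0.2912
hit rate = Φ(0.2912) = 0.6146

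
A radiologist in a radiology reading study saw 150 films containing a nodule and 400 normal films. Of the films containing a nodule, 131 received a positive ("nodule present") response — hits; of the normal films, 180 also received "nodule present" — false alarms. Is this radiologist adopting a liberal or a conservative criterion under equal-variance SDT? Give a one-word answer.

liberal

z(H) = 1.142, z(FA) = -0.126
c = −½·(z(H) + z(FA)) = -0.508
c < 0 → liberal criterion (biased toward responding “yes”).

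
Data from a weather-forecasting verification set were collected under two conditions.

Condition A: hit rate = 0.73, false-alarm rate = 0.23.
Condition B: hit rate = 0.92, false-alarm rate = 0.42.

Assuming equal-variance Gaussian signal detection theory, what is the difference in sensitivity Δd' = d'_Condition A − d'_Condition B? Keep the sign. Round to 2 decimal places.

Condition A: z(0.73) = 0.613, z(0.23) = -0.739, d' = 1.352
Condition B: z(0.92) = 1.405, z(0.42) = -0.202, d' = 1.607
Δd' = d'_Condition A − d'_Condition B = 1.352 − 1.607 = -0.255
Condition B has the higher sensitivity.

Δd' = -0.26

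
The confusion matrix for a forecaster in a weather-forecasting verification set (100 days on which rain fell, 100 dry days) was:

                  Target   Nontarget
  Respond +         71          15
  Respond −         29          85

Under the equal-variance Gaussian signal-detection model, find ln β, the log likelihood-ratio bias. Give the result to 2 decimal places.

H = 71/100 = 0.7100
FA = 15/100 = 0.1500
Φ⁻¹(H) = Φ⁻¹(0.7100) = 0.553
Φ⁻¹(FA) = Φ⁻¹(0.1500) = -1.036
ln β = −½·[z(H)² − z(FA)²] = −0.5 × (0.306 − 1.073) = 0.3835

ln β = 0.38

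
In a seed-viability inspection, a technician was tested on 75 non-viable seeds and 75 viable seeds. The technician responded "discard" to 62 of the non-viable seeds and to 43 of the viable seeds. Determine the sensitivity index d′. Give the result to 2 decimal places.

H = 62/75 = 0.8267
FA = 43/75 = 0.5733
z(0.8267) = 0.941, z(0.5733) = 0.185
d' = z(H) − z(FA) = 0.941 − 0.185 = 0.756

d′ = 0.76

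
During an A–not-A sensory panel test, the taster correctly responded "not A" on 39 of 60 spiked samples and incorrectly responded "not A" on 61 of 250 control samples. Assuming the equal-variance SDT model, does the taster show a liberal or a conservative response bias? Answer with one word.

z(H) = 0.385, z(FA) = -0.693
c = −½·(z(H) + z(FA)) = 0.154
c > 0 → conservative criterion (biased toward responding “no”).

conservative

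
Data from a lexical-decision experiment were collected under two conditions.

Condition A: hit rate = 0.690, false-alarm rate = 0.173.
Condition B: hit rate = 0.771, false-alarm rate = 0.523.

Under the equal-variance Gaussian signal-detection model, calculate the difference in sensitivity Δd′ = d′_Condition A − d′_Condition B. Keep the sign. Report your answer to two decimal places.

Condition A: z(0.690) = 0.496, z(0.173) = -0.942, d' = 1.438
Condition B: z(0.771) = 0.742, z(0.523) = 0.058, d' = 0.684
Δd' = d'_Condition A − d'_Condition B = 1.438 − 0.684 = 0.754
Condition A has the higher sensitivity.

Δd′ = 0.75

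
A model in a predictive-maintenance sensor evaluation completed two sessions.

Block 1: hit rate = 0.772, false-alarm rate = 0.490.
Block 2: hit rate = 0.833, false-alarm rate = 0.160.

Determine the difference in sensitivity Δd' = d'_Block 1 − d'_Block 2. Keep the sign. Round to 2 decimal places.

Block 1: z(0.772) = 0.745, z(0.490) = -0.025, d' = 0.770
Block 2: z(0.833) = 0.966, z(0.160) = -0.994, d' = 1.960
Δd' = d'_Block 1 − d'_Block 2 = 0.770 − 1.960 = -1.190
Block 2 has the higher sensitivity.

Δd' = -1.19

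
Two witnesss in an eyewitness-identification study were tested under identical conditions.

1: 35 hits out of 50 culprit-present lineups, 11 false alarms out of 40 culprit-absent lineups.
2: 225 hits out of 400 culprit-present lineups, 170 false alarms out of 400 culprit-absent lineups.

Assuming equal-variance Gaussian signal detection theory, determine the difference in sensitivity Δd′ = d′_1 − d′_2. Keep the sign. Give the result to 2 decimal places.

Δd′ = 0.78

1: z(0.7000) = 0.524, z(0.2750) = -0.598, d' = 1.122
2: z(0.5625) = 0.157, z(0.4250) = -0.189, d' = 0.346
Δd' = d'_1 − d'_2 = 1.122 − 0.346 = 0.776
1 has the higher sensitivity.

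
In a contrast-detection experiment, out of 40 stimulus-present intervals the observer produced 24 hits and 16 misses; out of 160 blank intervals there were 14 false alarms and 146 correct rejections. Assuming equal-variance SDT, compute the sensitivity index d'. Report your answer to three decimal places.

d' = 1.610

H = 24/40 = 0.6000
FA = 14/160 = 0.0875
Φ⁻¹(H) = 0.2533
Φ⁻¹(FA) = -1.3563
d' = z(H) − z(FA) = 0.2533 − (-1.3563) = 1.6096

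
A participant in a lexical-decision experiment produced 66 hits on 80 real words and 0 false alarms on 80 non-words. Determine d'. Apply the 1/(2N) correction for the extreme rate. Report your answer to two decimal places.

d' = 3.43

The false-alarm rate is 0/80 = 0, so apply the 1/(2N) correction: FA → 1/(2·80) = 0.00625.
z(H) = z(0.82500) = 0.935
z(FA) = z(0.00625) = -2.498
d' = 0.935 − (-2.498) = 3.433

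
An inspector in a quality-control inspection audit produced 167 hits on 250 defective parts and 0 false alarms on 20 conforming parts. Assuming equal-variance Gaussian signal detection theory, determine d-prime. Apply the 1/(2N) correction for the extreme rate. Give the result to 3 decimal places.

The false-alarm rate is 0/20 = 0, so apply the 1/(2N) correction: FA → 1/(2·20) = 0.02500.
z(H) = z(0.66800) = 0.4344
z(FA) = z(0.02500) = -1.9600
d' = 0.4344 − (-1.9600) = 2.3944

d-prime = 2.394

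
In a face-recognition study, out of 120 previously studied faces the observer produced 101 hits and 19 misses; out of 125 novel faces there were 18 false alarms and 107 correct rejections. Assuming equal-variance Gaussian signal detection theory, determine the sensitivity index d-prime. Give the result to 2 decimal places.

d-prime = 2.06

H = 101/120 = 0.8417
FA = 18/125 = 0.1440
z(0.8417) = 1.0015, z(0.1440) = -1.0625
d' = z(H) − z(FA) = 1.0015 − (-1.0625) = 2.0640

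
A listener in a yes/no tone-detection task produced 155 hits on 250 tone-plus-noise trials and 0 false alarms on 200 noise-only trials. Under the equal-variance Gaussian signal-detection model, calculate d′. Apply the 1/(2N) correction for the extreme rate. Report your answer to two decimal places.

The false-alarm rate is 0/200 = 0, so apply the 1/(2N) correction: FA → 1/(2·200) = 0.00250.
z(H) = z(0.62000) = 0.305
z(FA) = z(0.00250) = -2.807
d' = 0.305 − (-2.807) = 3.112

d′ = 3.11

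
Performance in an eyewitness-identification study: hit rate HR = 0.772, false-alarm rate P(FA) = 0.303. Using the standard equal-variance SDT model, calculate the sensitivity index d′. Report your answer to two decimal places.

d′ = 1.26

z(H) = 0.745
z(FA) = -0.516
d' = z(H) − z(FA) = 0.745 − (-0.516) = 1.261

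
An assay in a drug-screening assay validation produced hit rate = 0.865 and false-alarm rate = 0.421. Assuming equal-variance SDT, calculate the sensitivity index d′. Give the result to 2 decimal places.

d′ = 1.30

z(0.865) = 1.1031, z(0.421) = -0.1993
d' = z(H) − z(FA) = 1.1031 − (-0.1993) = 1.3024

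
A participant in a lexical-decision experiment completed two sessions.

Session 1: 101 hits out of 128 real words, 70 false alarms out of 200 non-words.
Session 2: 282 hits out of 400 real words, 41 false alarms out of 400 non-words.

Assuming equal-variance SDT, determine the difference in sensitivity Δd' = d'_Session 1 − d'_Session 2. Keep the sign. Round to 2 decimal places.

Δd' = -0.62

Session 1: z(0.7891) = 0.803, z(0.3500) = -0.385, d' = 1.188
Session 2: z(0.7050) = 0.539, z(0.1025) = -1.267, d' = 1.806
Δd' = d'_Session 1 − d'_Session 2 = 1.188 − 1.806 = -0.618
Session 2 has the higher sensitivity.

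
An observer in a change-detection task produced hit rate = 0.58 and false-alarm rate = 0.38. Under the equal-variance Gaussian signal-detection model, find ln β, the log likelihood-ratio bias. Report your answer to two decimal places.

z(H) = z(0.58) = 0.202
z(FA) = z(0.38) = -0.305
ln β = −½·[z(H)² − z(FA)²] = −0.5 × (0.041 − 0.093) = 0.026

ln β = 0.03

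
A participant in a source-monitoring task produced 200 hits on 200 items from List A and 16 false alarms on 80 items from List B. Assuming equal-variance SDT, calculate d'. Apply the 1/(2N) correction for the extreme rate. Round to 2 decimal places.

d' = 3.65

The hit rate is 200/200 = 1, so apply the 1/(2N) correction: H → 1 − 1/(2·200) = 0.99750.
z(H) = z(0.99750) = 2.807
z(FA) = z(0.20000) = -0.842
d' = 2.807 − (-0.842) = 3.649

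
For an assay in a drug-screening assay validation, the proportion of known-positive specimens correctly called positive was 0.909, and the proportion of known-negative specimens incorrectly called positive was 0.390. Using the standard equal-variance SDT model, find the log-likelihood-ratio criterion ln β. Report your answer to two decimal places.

Φ⁻¹(H) = 1.335
Φ⁻¹(FA) = -0.279
ln β = −½·[z(H)² − z(FA)²] = −0.5 × (1.782 − 0.078) = -0.852

ln β = -0.85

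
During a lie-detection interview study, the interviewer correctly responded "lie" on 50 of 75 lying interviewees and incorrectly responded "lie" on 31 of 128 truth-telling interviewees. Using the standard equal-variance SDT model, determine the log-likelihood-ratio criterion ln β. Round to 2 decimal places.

ln β = 0.15

H = 50/75 = 0.6667
FA = 31/128 = 0.2422
Φ⁻¹(0.6667) = 0.431, Φ⁻¹(0.2422) = -0.699
ln β = −½·[z(H)² − z(FA)²] = −0.5 × (0.186 − 0.489) = 0.1515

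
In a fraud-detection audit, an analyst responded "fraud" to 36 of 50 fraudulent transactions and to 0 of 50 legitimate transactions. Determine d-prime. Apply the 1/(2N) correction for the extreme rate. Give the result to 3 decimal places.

d-prime = 2.909

The false-alarm rate is 0/50 = 0, so apply the 1/(2N) correction: FA → 1/(2·50) = 0.01000.
z(H) = z(0.72000) = 0.5828
z(FA) = z(0.01000) = -2.3263
d' = 0.5828 − (-2.3263) = 2.9091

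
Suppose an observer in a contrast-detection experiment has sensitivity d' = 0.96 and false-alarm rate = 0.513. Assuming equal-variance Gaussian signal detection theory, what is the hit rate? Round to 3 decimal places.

hit rate = 0.840

z(false-alarm rate) = z(0.513) = 0.0326
z(H) = z(FA) + d' = 0.0326 + 0.96 = 0.9926
hit rate = Φ(0.9926) = 0.8395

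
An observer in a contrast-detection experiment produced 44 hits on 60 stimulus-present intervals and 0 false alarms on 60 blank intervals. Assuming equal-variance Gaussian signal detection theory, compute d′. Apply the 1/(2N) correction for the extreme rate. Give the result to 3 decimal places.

The false-alarm rate is 0/60 = 0, so apply the 1/(2N) correction: FA → 1/(2·60) = 0.00833.
z(H) = z(0.73333) = 0.6229
z(FA) = z(0.00833) = -2.3941
d' = 0.6229 − (-2.3941) = 3.0170

d′ = 3.017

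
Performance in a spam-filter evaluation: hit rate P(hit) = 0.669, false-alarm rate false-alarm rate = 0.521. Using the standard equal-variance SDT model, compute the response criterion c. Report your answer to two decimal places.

z(H) = z(0.669) = 0.4372
z(FA) = z(0.521) = 0.0527
c = −½·[z(H) + z(FA)] = −0.5 × (0.4372 + 0.0527) = -0.24495

c = -0.24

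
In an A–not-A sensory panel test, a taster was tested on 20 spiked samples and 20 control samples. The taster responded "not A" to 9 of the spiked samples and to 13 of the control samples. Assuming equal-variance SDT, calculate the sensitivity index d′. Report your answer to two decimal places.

H = 9/20 = 0.4500
FA = 13/20 = 0.6500
z(H) = z(0.4500) = -0.1257
z(FA) = z(0.6500) = 0.3853
d' = z(H) − z(FA) = -0.1257 − 0.3853 = -0.5110

d′ = -0.51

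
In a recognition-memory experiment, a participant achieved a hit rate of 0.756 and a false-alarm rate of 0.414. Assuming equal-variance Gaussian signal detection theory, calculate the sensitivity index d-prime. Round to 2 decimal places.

Φ⁻¹(H) = 0.693
Φ⁻¹(FA) = -0.217
d' = z(H) − z(FA) = 0.693 − (-0.217) = 0.910

d-prime = 0.91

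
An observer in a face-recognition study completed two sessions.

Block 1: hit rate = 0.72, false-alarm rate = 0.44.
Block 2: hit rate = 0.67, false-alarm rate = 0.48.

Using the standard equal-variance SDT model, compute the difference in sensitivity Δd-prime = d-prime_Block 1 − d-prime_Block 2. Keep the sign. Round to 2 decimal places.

Δd-prime = 0.24

Block 1: z(0.72) = 0.583, z(0.44) = -0.151, d' = 0.734
Block 2: z(0.67) = 0.440, z(0.48) = -0.050, d' = 0.490
Δd' = d'_Block 1 − d'_Block 2 = 0.734 − 0.490 = 0.244
Block 1 has the higher sensitivity.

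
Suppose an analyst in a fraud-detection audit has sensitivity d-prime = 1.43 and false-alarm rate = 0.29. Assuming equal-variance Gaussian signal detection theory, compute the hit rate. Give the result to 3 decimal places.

hit rate = 0.810

z(false-alarm rate) = z(0.29) = -0.5534
z(H) = z(FA) + d' = -0.5534 + 1.43 = 0.8766
hit rate = Φ(0.8766) = 0.8096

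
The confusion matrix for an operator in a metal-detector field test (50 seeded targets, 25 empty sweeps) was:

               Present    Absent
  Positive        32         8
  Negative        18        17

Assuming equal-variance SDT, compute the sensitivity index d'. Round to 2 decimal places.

d' = 0.83

H = 32/50 = 0.6400
FA = 8/25 = 0.3200
z(H) = 0.358
z(FA) = -0.468
d' = z(H) − z(FA) = 0.358 − (-0.468) = 0.826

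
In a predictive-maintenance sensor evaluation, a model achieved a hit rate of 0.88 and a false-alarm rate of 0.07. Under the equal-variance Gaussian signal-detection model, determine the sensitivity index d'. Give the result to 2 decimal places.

z(0.88) = 1.175, z(0.07) = -1.476
d' = z(H) − z(FA) = 1.175 − (-1.476) = 2.651

d' = 2.65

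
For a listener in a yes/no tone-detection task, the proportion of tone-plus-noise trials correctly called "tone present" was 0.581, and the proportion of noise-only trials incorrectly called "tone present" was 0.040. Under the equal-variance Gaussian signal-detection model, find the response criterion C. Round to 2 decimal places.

z(0.581) = 0.204, z(0.040) = -1.751
c = −½·[z(H) + z(FA)] = −0.5 × (0.204 + (-1.751)) = 0.7735
c > 0: the listener has a conservative response bias.

C = 0.77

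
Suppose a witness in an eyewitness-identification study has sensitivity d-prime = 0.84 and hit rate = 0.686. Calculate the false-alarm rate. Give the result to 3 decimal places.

z(hit rate) = z(0.686) = 0.4845
z(FA) = z(H) − d' = 0.4845 − 0.84 = -0.3555
false-alarm rate = Φ(-0.3555) = 0.3611

false-alarm rate = 0.361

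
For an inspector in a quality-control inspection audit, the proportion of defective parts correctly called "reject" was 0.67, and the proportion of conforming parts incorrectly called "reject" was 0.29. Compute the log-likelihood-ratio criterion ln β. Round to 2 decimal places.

z(H) = 0.440
z(FA) = -0.553
ln β = −½·[z(H)² − z(FA)²] = −0.5 × (0.194 − 0.306) = 0.056

ln β = 0.06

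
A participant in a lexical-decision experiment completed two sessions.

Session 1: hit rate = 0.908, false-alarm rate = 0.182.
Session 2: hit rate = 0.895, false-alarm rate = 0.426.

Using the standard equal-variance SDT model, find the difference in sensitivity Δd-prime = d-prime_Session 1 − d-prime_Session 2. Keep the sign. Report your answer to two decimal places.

Δd-prime = 0.80

Session 1: z(0.908) = 1.329, z(0.182) = -0.908, d' = 2.237
Session 2: z(0.895) = 1.254, z(0.426) = -0.187, d' = 1.441
Δd' = d'_Session 1 − d'_Session 2 = 2.237 − 1.441 = 0.796
Session 1 has the higher sensitivity.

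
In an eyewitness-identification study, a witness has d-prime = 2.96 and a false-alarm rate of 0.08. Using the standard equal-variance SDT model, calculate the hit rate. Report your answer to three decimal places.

z(false-alarm rate) = z(0.08) = -1.4051
z(H) = z(FA) + d' = -1.4051 + 2.96 = 1.5549
hit rate = Φ(1.5549) = 0.9400

hit rate = 0.940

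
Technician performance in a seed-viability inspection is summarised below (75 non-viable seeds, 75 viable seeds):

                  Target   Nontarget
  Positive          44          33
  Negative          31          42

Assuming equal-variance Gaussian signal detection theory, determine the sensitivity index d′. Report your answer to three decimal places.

d′ = 0.370

H = 44/75 = 0.5867
FA = 33/75 = 0.4400
z(0.5867) = 0.2191, z(0.4400) = -0.1510
d' = z(H) − z(FA) = 0.2191 − (-0.1510) = 0.3701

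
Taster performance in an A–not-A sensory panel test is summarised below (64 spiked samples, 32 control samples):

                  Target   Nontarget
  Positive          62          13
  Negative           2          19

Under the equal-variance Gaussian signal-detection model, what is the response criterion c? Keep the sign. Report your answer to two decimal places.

H = 62/64 = 0.9688
FA = 13/32 = 0.4062
Φ⁻¹(H) = Φ⁻¹(0.9688) = 1.8634
Φ⁻¹(FA) = Φ⁻¹(0.4062) = -0.2373
c = −½·[z(H) + z(FA)] = −0.5 × (1.8634 + (-0.2373)) = -0.81305
c < 0: the taster has a liberal response bias.

c = -0.81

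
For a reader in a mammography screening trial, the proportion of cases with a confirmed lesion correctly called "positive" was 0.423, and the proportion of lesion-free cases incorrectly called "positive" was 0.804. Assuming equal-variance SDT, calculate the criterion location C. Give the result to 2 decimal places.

Φ⁻¹(H) = Φ⁻¹(0.423) = -0.194
Φ⁻¹(FA) = Φ⁻¹(0.804) = 0.856
c = −½·[z(H) + z(FA)] = −0.5 × (-0.194 + 0.856) = -0.331

C = -0.33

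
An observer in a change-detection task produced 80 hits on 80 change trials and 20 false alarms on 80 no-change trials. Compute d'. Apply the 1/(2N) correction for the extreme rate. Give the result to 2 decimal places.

The hit rate is 80/80 = 1, so apply the 1/(2N) correction: H → 1 − 1/(2·80) = 0.99375.
z(H) = z(0.99375) = 2.498
z(FA) = z(0.25000) = -0.674
d' = 2.498 − (-0.674) = 3.172

d' = 3.17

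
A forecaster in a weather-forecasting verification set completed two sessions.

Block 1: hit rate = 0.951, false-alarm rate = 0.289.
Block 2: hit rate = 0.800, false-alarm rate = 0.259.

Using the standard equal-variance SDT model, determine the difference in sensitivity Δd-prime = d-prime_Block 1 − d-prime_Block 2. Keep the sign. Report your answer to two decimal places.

Δd-prime = 0.72

Block 1: z(0.951) = 1.655, z(0.289) = -0.556, d' = 2.211
Block 2: z(0.800) = 0.842, z(0.259) = -0.646, d' = 1.488
Δd' = d'_Block 1 − d'_Block 2 = 2.211 − 1.488 = 0.723
Block 1 has the higher sensitivity.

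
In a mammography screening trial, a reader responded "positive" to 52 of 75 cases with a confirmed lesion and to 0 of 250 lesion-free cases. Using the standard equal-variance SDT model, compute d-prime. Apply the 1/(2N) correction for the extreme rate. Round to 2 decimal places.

The false-alarm rate is 0/250 = 0, so apply the 1/(2N) correction: FA → 1/(2·250) = 0.00200.
z(H) = z(0.69333) = 0.505
z(FA) = z(0.00200) = -2.878
d' = 0.505 − (-2.878) = 3.383

d-prime = 3.38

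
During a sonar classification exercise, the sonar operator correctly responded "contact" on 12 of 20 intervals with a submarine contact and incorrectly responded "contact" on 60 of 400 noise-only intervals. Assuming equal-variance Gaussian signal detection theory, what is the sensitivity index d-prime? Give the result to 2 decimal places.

H = 12/20 = 0.6000
FA = 60/400 = 0.1500
z(H) = z(0.6000) = 0.253
z(FA) = z(0.1500) = -1.036
d' = z(H) − z(FA) = 0.253 − (-1.036) = 1.289

d-prime = 1.29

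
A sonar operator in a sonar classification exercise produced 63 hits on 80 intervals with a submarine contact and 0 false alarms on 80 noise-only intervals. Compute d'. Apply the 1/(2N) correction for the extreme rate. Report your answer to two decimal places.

The false-alarm rate is 0/80 = 0, so apply the 1/(2N) correction: FA → 1/(2·80) = 0.00625.
z(H) = z(0.78750) = 0.798
z(FA) = z(0.00625) = -2.498
d' = 0.798 − (-2.498) = 3.296

d' = 3.30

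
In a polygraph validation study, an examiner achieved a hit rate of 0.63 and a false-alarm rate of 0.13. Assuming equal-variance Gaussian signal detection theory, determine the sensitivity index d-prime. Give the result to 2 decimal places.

d-prime = 1.46

z(H) = 0.3319
z(FA) = -1.1264
d' = z(H) − z(FA) = 0.3319 − (-1.1264) = 1.4583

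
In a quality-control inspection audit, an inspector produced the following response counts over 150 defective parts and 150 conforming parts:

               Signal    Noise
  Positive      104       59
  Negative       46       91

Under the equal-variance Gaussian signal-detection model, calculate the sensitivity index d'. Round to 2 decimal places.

d' = 0.78

H = 104/150 = 0.6933
FA = 59/150 = 0.3933
Φ⁻¹(H) = Φ⁻¹(0.6933) = 0.505
Φ⁻¹(FA) = Φ⁻¹(0.3933) = -0.271
d' = z(H) − z(FA) = 0.505 − (-0.271) = 0.776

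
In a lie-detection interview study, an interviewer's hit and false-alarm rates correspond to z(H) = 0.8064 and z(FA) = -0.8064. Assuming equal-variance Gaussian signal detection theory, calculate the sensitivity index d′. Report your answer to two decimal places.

d' = z(H) − z(FA) = 0.8064 − (-0.8064) = 1.6128

d′ = 1.61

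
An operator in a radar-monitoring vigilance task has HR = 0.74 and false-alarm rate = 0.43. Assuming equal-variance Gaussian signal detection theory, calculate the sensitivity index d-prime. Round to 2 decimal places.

d-prime = 0.82

z(H) = z(0.74) = 0.643
z(FA) = z(0.43) = -0.176
d' = z(H) − z(FA) = 0.643 − (-0.176) = 0.819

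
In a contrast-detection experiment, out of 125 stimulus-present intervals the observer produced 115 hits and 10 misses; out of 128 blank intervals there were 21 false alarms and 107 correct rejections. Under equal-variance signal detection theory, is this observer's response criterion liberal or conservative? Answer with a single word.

z(H) = 1.405, z(FA) = -0.978
c = −½·(z(H) + z(FA)) = -0.2135
c < 0 → liberal criterion (biased toward responding “yes”).

liberal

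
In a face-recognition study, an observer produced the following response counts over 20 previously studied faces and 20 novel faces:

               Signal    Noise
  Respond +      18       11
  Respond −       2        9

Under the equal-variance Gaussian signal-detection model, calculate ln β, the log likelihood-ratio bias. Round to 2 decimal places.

ln β = -0.81

H = 18/20 = 0.9000
FA = 11/20 = 0.5500
z(H) = z(0.9000) = 1.282
z(FA) = z(0.5500) = 0.126
ln β = −½·[z(H)² − z(FA)²] = −0.5 × (1.644 − 0.016) = -0.814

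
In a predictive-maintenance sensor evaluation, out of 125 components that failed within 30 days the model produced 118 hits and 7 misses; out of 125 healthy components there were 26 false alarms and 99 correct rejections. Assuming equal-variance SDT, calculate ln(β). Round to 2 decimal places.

ln β = -0.93

H = 118/125 = 0.9440
FA = 26/125 = 0.2080
z(H) = z(0.9440) = 1.589
z(FA) = z(0.2080) = -0.813
ln β = −½·[z(H)² − z(FA)²] = −0.5 × (2.525 − 0.661) = -0.932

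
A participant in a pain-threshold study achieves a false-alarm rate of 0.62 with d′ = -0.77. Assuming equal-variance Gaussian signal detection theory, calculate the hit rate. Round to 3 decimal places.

hit rate = 0.321

z(false-alarm rate) = z(0.62) = 0.3055
z(H) = z(FA) + d' = 0.3055 + (-0.77) = -0.4645
hit rate = Φ(-0.4645) = 0.3211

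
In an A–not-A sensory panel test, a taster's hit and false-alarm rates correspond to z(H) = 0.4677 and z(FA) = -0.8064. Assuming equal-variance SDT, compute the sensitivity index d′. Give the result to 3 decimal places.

d′ = 1.274

d' = z(H) − z(FA) = 0.4677 − (-0.8064) = 1.2741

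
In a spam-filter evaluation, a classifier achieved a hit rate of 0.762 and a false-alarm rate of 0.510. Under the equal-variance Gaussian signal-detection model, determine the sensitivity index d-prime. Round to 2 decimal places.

d-prime = 0.69

z(H) = z(0.762) = 0.7128
z(FA) = z(0.510) = 0.0251
d' = z(H) − z(FA) = 0.7128 − 0.0251 = 0.6877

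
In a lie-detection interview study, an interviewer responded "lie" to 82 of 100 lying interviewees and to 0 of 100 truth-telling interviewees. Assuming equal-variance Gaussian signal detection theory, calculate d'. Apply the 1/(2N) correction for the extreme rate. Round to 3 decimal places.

d' = 3.491

The false-alarm rate is 0/100 = 0, so apply the 1/(2N) correction: FA → 1/(2·100) = 0.00500.
z(H) = z(0.82000) = 0.9154
z(FA) = z(0.00500) = -2.5758
d' = 0.9154 − (-2.5758) = 3.4912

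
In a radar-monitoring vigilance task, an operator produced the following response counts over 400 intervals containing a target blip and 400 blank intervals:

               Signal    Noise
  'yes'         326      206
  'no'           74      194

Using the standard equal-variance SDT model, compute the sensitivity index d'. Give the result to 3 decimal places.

d' = 0.859

H = 326/400 = 0.8150
FA = 206/400 = 0.5150
z(0.8150) = 0.8965, z(0.5150) = 0.0376
d' = z(H) − z(FA) = 0.8965 − 0.0376 = 0.8589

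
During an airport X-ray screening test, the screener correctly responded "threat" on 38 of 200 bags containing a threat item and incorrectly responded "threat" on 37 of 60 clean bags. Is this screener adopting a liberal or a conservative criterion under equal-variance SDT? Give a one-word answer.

conservative

z(H) = -0.878, z(FA) = 0.297
c = −½·(z(H) + z(FA)) = 0.2905
c > 0 → conservative criterion (biased toward responding “no”).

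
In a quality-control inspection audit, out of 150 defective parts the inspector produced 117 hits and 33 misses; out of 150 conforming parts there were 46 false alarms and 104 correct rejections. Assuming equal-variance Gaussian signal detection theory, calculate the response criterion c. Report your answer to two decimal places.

H = 117/150 = 0.7800
FA = 46/150 = 0.3067
Φ⁻¹(0.7800) = 0.7722, Φ⁻¹(0.3067) = -0.5052
c = −½·[z(H) + z(FA)] = −0.5 × (0.7722 + (-0.5052)) = -0.1335

c = -0.13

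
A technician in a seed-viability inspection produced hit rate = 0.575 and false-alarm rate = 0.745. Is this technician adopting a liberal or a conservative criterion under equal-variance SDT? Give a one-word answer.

liberal

z(H) = 0.189, z(FA) = 0.659
c = −½·(z(H) + z(FA)) = -0.424
c < 0 → liberal criterion (biased toward responding “yes”).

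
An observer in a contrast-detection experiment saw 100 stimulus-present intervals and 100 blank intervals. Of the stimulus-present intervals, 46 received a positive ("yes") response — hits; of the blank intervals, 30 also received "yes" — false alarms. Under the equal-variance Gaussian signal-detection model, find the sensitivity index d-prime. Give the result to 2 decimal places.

H = 46/100 = 0.4600
FA = 30/100 = 0.3000
z(H) = -0.1004
z(FA) = -0.5244
d' = z(H) − z(FA) = -0.1004 − (-0.5244) = 0.4240

d-prime = 0.42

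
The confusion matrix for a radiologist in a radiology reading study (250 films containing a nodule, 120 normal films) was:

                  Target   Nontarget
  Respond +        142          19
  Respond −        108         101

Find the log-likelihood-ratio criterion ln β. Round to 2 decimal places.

H = 142/250 = 0.5680
FA = 19/120 = 0.1583
z(H) = z(0.5680) = 0.171
z(FA) = z(0.1583) = -1.001
ln β = −½·[z(H)² − z(FA)²] = −0.5 × (0.029 − 1.002) = 0.4865

ln β = 0.49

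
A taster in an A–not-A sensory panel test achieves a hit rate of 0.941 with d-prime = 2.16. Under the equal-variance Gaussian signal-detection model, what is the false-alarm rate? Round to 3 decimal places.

false-alarm rate = 0.275

z(hit rate) = z(0.941) = 1.5632
z(FA) = z(H) − d' = 1.5632 − 2.16 = -0.5968
false-alarm rate = Φ(-0.5968) = 0.2753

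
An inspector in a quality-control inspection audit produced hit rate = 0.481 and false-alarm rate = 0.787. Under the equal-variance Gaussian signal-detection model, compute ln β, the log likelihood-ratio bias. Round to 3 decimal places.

ln β = 0.316

z(H) = z(0.481) = -0.0476
z(FA) = z(0.787) = 0.7961
ln β = −½·[z(H)² − z(FA)²] = −0.5 × (0.0023 − 0.6338) = 0.31575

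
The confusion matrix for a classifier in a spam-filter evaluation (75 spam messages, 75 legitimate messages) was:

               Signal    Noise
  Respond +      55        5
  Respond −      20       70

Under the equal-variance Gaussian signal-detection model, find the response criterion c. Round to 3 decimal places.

c = 0.439

H = 55/75 = 0.7333
FA = 5/75 = 0.0667
Φ⁻¹(H) = 0.6228
Φ⁻¹(FA) = -1.5008
c = −½·[z(H) + z(FA)] = −0.5 × (0.6228 + (-1.5008)) = 0.4390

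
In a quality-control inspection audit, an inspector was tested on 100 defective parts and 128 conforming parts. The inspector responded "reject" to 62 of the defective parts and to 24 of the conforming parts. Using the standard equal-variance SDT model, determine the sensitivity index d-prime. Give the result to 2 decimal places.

d-prime = 1.19

H = 62/100 = 0.6200
FA = 24/128 = 0.1875
z(H) = 0.3055
z(FA) = -0.8871
d' = z(H) − z(FA) = 0.3055 − (-0.8871) = 1.1926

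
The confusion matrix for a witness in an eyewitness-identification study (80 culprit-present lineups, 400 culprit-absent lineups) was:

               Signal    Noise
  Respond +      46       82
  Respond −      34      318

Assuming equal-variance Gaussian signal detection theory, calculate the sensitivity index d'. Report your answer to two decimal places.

H = 46/80 = 0.5750
FA = 82/400 = 0.2050
z(0.5750) = 0.189, z(0.2050) = -0.824
d' = z(H) − z(FA) = 0.189 − (-0.824) = 1.013

d' = 1.01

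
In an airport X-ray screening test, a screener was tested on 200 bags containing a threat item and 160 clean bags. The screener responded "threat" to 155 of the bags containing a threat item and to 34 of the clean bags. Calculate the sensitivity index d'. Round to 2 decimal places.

H = 155/200 = 0.7750
FA = 34/160 = 0.2125
z(H) = 0.7554
z(FA) = -0.7978
d' = z(H) − z(FA) = 0.7554 − (-0.7978) = 1.5532

d' = 1.55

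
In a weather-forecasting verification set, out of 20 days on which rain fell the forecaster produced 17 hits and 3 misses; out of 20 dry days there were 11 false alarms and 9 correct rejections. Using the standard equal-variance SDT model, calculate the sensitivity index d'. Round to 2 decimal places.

d' = 0.91

H = 17/20 = 0.8500
FA = 11/20 = 0.5500
Φ⁻¹(H) = 1.0364
Φ⁻¹(FA) = 0.1257
d' = z(H) − z(FA) = 1.0364 − 0.1257 = 0.9107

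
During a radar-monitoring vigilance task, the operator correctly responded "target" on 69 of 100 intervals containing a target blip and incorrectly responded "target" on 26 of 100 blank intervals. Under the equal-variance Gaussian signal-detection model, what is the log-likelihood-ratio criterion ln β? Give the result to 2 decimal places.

H = 69/100 = 0.6900
FA = 26/100 = 0.2600
z(H) = 0.496
z(FA) = -0.643
ln β = −½·[z(H)² − z(FA)²] = −0.5 × (0.246 − 0.413) = 0.0835

ln β = 0.08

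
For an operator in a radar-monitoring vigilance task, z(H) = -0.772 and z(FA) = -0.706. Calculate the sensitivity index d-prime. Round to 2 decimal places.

d-prime = -0.07

d' = z(H) − z(FA) = -0.772 − (-0.706) = -0.066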